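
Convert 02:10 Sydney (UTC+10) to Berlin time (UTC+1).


Time difference = UTC+1 - UTC+10 = -9 hours
New hour = (2 -9) mod 24
= -7 mod 24 = 17
Minutes unchanged → 17:10; -7 < 0 → previous day

17:10 (previous day)


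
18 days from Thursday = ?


Start: Thursday (index 3)
(3 + 18) mod 7
= 21 mod 7
= 0
Index 0 → Monday

Monday


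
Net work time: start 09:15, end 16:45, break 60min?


Total time = (16×60+45) - (9×60+15)
= 1005 - 555 = 450 min
Minus break: 450 - 60 = 390 min
= 6h 30m

6h 30m (390 minutes)


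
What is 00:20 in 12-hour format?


12:20 AM

Hour: 0
0 → 12 AM (midnight)


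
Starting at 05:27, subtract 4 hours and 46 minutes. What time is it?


Start: 327 minutes from midnight
Subtract: 286 minutes
Remaining: 327 - 286 = 41
Hours: 0, Minutes: 41

00:41


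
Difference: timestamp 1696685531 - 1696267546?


Difference = 1696685531 - 1696267546 = 417985 seconds
In hours: 417985 / 3600 ≈ 116.1
In days: 417985 / 86400 ≈ 4.84

417985 seconds (116.1 hours / 4.84 days)


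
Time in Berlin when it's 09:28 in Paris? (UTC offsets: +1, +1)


Time difference = UTC+1 - UTC+1 = +0 hours
New hour = (9 + 0) mod 24
= 9 mod 24 = 9
Minutes unchanged → 09:28

09:28


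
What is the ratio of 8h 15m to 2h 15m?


11:3 (3.67)

Duration 1: 495 minutes
Duration 2: 135 minutes
Ratio = 495:135
GCD = 45
Simplified = 11:3
As a decimal: 11/3 ≈ 3.67


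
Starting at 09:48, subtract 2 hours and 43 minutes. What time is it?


07:05

Start: 588 minutes from midnight
Subtract: 163 minutes
Remaining: 588 - 163 = 425
Hours: 7, Minutes: 5


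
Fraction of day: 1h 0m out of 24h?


Total minutes: 1×60 + 0 = 60
Day = 24×60 = 1440 minutes
Fraction = 60/1440 ≈ 0.0417
As a percentage: 60/1440 × 100 ≈ 4.17%

0.0417 (4.17%)


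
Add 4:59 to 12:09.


Start: 729 minutes from midnight
Add: 299 minutes
Total: 1028 minutes
Hours: 1028 ÷ 60 = 17 remainder 8

17:08


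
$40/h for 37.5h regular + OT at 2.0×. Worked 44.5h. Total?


Regular: 37.5h × $40 = $1500.00
Overtime: 44.5 - 37.5 = 7.0h
OT pay: 7.0h × $40 × 2.0 = $560.00
Total = $1500.00 + $560.00 = $2060.00

$2060.00


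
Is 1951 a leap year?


Rules: divisible by 4 AND (not by 100 OR by 400)
1951 ÷ 4 = 487 remainder 3 → not divisible by 4
Not divisible by 4 → not a leap year

No


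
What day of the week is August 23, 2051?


Zeller's congruence:
q=23, m=8, k=51, j=20
h = (23 + ⌊13×9/5⌋ + 51 + ⌊51/4⌋ + ⌊20/4⌋ - 2×20) mod 7
= (23 + 23 + 51 + 12 + 5 - 40) mod 7
= 74 mod 7 = 4
h=4 → Wednesday

Wednesday


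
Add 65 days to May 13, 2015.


Start: May 13, 2015
Add 65 days
May 13 → June 1: 31 - 13 + 1 = 19 days (65 - 19 = 46 left)
June 1 → July 1: 30 - 1 + 1 = 30 days (46 - 30 = 16 left)
July 1 + 16 = July 17, 2015

July 17, 2015


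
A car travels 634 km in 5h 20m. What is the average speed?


Distance: 634 km
Time: 5h 20m = 320 min = 320/60 = 16/3 hours
Speed = 634 ÷ (16/3) = 634 × 3 / 16 = 1902/16 ≈ 118.9 km/h

118.9 km/h


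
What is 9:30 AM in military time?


09:30

Input: 9:30 AM
AM hour stays: 9


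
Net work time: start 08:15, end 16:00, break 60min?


6h 45m (405 minutes)

Total time = (16×60+0) - (8×60+15)
= 960 - 495 = 465 min
Minus break: 465 - 60 = 405 min
= 6h 45m


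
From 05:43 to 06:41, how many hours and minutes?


End time in minutes: 6×60 + 41 = 401
Start time in minutes: 5×60 + 43 = 343
Difference = 401 - 343 = 58 minutes
= 0 hours 58 minutes

0h 58m


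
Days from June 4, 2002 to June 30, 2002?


From June 4, 2002 to June 30, 2002
Same month: 30 - 4 = 26 days

26 days


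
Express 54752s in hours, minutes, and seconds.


15h 12m 32s

Hours: 54752 ÷ 3600 = 15 remainder 752
Minutes: 752 ÷ 60 = 12 remainder 32
Seconds: 32


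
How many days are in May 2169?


Month: May (month 5)
May has 31 days

31 days


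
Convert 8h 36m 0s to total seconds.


30960 seconds

Hours: 8 × 3600 = 28800
Minutes: 36 × 60 = 2160
Seconds: 0
Total = 28800 + 2160 + 0 = 30960


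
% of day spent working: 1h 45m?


Time: 105 minutes
Day: 1440 minutes
Percentage = (105/1440) × 100 ≈ 7.3%

7.3%


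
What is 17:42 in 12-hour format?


5:42 PM

Hour: 17
17 - 12 = 5 → PM


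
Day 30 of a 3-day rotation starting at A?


Shifts: A, B, C
Start: A (index 0)
Day 30: (0 + 30 - 1) mod 3
= 29 mod 3
= 2
Index 2 → shift C

Shift C


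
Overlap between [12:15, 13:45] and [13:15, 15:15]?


Meeting A: 735-825 (in minutes from midnight)
Meeting B: 795-915
Overlap start = max(735, 795) = 795
Overlap end = min(825, 915) = 825
Overlap = max(0, 825 - 795) = 30 min

30 minutes


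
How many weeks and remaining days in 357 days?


Weeks: 357 ÷ 7 = 51 remainder 0

51 weeks 0 days


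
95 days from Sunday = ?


Thursday

Start: Sunday (index 6)
(6 + 95) mod 7
= 101 mod 7
= 3
Index 3 → Thursday


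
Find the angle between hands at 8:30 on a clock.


75.0°

Hour hand = 8×30 + 30×0.5 = 255.0°
Minute hand = 30×6 = 180°
Difference = |255.0 - 180| = 75.0°


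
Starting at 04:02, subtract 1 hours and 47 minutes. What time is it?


02:15

Start: 242 minutes from midnight
Subtract: 107 minutes
Remaining: 242 - 107 = 135
Hours: 2, Minutes: 15


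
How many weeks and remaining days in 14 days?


Weeks: 14 ÷ 7 = 2 remainder 0

2 weeks 0 days


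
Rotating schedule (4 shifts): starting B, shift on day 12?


Shifts: A, B, C, D
Start: B (index 1)
Day 12: (1 + 12 - 1) mod 4
= 12 mod 4
= 0
Index 0 → shift A

Shift A


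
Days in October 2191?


31 days

Month: October (month 10)
October has 31 days


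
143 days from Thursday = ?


Sunday

Start: Thursday (index 3)
(3 + 143) mod 7
= 146 mod 7
= 6
Index 6 → Sunday


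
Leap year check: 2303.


Rules: divisible by 4 AND (not by 100 OR by 400)
2303 ÷ 4 = 575 remainder 3 → not divisible by 4
Not divisible by 4 → not a leap year

No


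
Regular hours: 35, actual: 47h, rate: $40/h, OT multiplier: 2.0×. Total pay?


$2360.00

Regular: 35h × $40 = $1400.00
Overtime: 47 - 35 = 12h
OT pay: 12h × $40 × 2.0 = $960.00
Total = $1400.00 + $960.00 = $2360.00


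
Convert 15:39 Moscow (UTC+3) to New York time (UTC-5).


07:39

Time difference = UTC-5 - UTC+3 = -8 hours
New hour = (15 -8) mod 24
= 7 mod 24 = 7
Minutes unchanged → 07:39


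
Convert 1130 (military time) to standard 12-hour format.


11:30 AM

Hour: 11
11 < 12 → AM


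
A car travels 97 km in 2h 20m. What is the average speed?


Distance: 97 km
Time: 2h 20m = 140 min = 140/60 = 7/3 hours
Speed = 97 ÷ (7/3) = 97 × 3 / 7 = 291/7 ≈ 41.6 km/h

41.6 km/h


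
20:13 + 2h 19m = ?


Start: 1213 minutes from midnight
Add: 139 minutes
Total: 1352 minutes
Hours: 1352 ÷ 60 = 22 remainder 32

22:32


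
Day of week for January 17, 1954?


Zeller's congruence:
q=17, m=13, k=53, j=19
h = (17 + ⌊13×14/5⌋ + 53 + ⌊53/4⌋ + ⌊19/4⌋ - 2×19) mod 7
= (17 + 36 + 53 + 13 + 4 - 38) mod 7
= 85 mod 7 = 1
h=1 → Sunday

Sunday


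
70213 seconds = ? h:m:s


Hours: 70213 ÷ 3600 = 19 remainder 1813
Minutes: 1813 ÷ 60 = 30 remainder 13
Seconds: 13

19h 30m 13s


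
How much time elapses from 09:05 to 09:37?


0h 32m

End time in minutes: 9×60 + 37 = 577
Start time in minutes: 9×60 + 5 = 545
Difference = 577 - 545 = 32 minutes
= 0 hours 32 minutes


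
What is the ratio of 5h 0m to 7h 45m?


20:31 (0.65)

Duration 1: 300 minutes
Duration 2: 465 minutes
Ratio = 300:465
GCD = 15
Simplified = 20:31
As a decimal: 20/31 ≈ 0.65


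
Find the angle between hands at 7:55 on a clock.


92.5°

Hour hand = 7×30 + 55×0.5 = 237.5°
Minute hand = 55×6 = 330°
Difference = |237.5 - 330| = 92.5°


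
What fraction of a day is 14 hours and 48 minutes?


0.6167 (61.67%)

Total minutes: 14×60 + 48 = 888
Day = 24×60 = 1440 minutes
Fraction = 888/1440 ≈ 0.6167
As a percentage: 888/1440 × 100 ≈ 61.67%


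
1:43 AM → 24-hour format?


Input: 1:43 AM
AM hour stays: 1

01:43


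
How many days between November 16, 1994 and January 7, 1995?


52 days

From November 16, 1994 to January 7, 1995
Rest of November 1994: 30 - 16 = 14
Full months: December 31
Days into January 1995: 7
Total = 14 + 31 + 7 = 52 days


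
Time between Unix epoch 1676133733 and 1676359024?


225291 seconds (62.6 hours / 2.61 days)

Difference = 1676359024 - 1676133733 = 225291 seconds
In hours: 225291 / 3600 ≈ 62.6
In days: 225291 / 86400 ≈ 2.61


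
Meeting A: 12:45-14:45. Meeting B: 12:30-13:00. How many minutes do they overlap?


15 minutes

Meeting A: 765-885 (in minutes from midnight)
Meeting B: 750-780
Overlap start = max(765, 750) = 765
Overlap end = min(885, 780) = 780
Overlap = max(0, 780 - 765) = 15 min


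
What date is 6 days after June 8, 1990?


June 14, 1990

Start: June 8, 1990
Add 6 days
June 8 + 6 = June 14, 1990


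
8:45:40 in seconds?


Hours: 8 × 3600 = 28800
Minutes: 45 × 60 = 2700
Seconds: 40
Total = 28800 + 2700 + 40 = 31540

31540 seconds


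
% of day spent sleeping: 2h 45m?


Time: 165 minutes
Day: 1440 minutes
Percentage = (165/1440) × 100 ≈ 11.5%

11.5%


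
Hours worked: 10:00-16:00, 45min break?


Total time = (16×60+0) - (10×60+0)
= 960 - 600 = 360 min
Minus break: 360 - 45 = 315 min
= 5h 15m

5h 15m (315 minutes)


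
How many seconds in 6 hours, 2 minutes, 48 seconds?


21768 seconds

Hours: 6 × 3600 = 21600
Minutes: 2 × 60 = 120
Seconds: 48
Total = 21600 + 120 + 48 = 21768


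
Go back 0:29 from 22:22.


Start: 1342 minutes from midnight
Subtract: 29 minutes
Remaining: 1342 - 29 = 1313
Hours: 21, Minutes: 53

21:53


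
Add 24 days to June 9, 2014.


July 3, 2014

Start: June 9, 2014
Add 24 days
June 9 → July 1: 30 - 9 + 1 = 22 days (24 - 22 = 2 left)
July 1 + 2 = July 3, 2014


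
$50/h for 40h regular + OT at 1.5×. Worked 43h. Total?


Regular: 40h × $50 = $2000.00
Overtime: 43 - 40 = 3h
OT pay: 3h × $50 × 1.5 = $225.00
Total = $2000.00 + $225.00 = $2225.00

$2225.00


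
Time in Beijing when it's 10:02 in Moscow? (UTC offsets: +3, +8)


Time difference = UTC+8 - UTC+3 = +5 hours
New hour = (10 + 5) mod 24
= 15 mod 24 = 15
Minutes unchanged → 15:02

15:02


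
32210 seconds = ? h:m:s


8h 56m 50s

Hours: 32210 ÷ 3600 = 8 remainder 3410
Minutes: 3410 ÷ 60 = 56 remainder 50
Seconds: 50


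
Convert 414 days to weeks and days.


Weeks: 414 ÷ 7 = 59 remainder 1

59 weeks 1 days


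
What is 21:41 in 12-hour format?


9:41 PM

Hour: 21
21 - 12 = 9 → PM


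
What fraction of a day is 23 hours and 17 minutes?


Total minutes: 23×60 + 17 = 1397
Day = 24×60 = 1440 minutes
Fraction = 1397/1440 ≈ 0.9701
As a percentage: 1397/1440 × 100 ≈ 97.01%

0.9701 (97.01%)


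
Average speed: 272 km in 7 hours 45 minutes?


Distance: 272 km
Time: 7h 45m = 465 min = 465/60 = 31/4 hours
Speed = 272 ÷ (31/4) = 272 × 4 / 31 = 1088/31 ≈ 35.1 km/h

35.1 km/h


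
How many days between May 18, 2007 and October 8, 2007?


From May 18, 2007 to October 8, 2007
Rest of May 2007: 31 - 18 = 13
Full months: June 30, July 31, August 31, September 30
Days into October 2007: 8
Total = 13 + 30 + 31 + 31 + 30 + 8 = 143 days

143 days


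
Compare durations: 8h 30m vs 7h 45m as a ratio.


34:31 (1.10)

Duration 1: 510 minutes
Duration 2: 465 minutes
Ratio = 510:465
GCD = 15
Simplified = 34:31
As a decimal: 34/31 ≈ 1.10


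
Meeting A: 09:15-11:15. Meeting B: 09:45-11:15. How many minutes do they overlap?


90 minutes

Meeting A: 555-675 (in minutes from midnight)
Meeting B: 585-675
Overlap start = max(555, 585) = 585
Overlap end = min(675, 675) = 675
Overlap = max(0, 675 - 585) = 90 min


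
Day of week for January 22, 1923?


Zeller's congruence:
q=22, m=13, k=22, j=19
h = (22 + ⌊13×14/5⌋ + 22 + ⌊22/4⌋ + ⌊19/4⌋ - 2×19) mod 7
= (22 + 36 + 22 + 5 + 4 - 38) mod 7
= 51 mod 7 = 2
h=2 → Monday

Monday


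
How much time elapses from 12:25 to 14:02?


End time in minutes: 14×60 + 2 = 842
Start time in minutes: 12×60 + 25 = 745
Difference = 842 - 745 = 97 minutes
= 1 hours 37 minutes

1h 37m


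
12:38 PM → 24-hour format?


12:38

Input: 12:38 PM
12 PM → 12 (noon)


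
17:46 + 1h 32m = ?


19:18

Start: 1066 minutes from midnight
Add: 92 minutes
Total: 1158 minutes
Hours: 1158 ÷ 60 = 19 remainder 18


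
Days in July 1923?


Month: July (month 7)
July has 31 days

31 days


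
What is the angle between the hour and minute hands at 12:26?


143.0°

Hour hand (12 ≡ 0 on the dial): 0×30 + 26×0.5 = 13.0°
Minute hand = 26×6 = 156°
Difference = |13.0 - 156| = 143.0°


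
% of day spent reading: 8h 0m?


33.3%

Time: 480 minutes
Day: 1440 minutes
Percentage = (480/1440) × 100 ≈ 33.3%


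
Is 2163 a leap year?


No

Rules: divisible by 4 AND (not by 100 OR by 400)
2163 ÷ 4 = 540 remainder 3 → not divisible by 4
Not divisible by 4 → not a leap year


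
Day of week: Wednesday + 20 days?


Start: Wednesday (index 2)
(2 + 20) mod 7
= 22 mod 7
= 1
Index 1 → Tuesday

Tuesday


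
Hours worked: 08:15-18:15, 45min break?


9h 15m (555 minutes)

Total time = (18×60+15) - (8×60+15)
= 1095 - 495 = 600 min
Minus break: 600 - 45 = 555 min
= 9h 15m


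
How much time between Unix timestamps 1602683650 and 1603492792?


809142 seconds (224.8 hours / 9.37 days)

Difference = 1603492792 - 1602683650 = 809142 seconds
In hours: 809142 / 3600 ≈ 224.8
In days: 809142 / 86400 ≈ 9.37


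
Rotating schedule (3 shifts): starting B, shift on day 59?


Shifts: A, B, C
Start: B (index 1)
Day 59: (1 + 59 - 1) mod 3
= 59 mod 3
= 2
Index 2 → shift C

Shift C


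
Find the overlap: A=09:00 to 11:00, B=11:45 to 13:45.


Meeting A: 540-660 (in minutes from midnight)
Meeting B: 705-825
Overlap start = max(540, 705) = 705
Overlap end = min(660, 825) = 660
Overlap = max(0, 660 - 705) = 0 min

0 minutes


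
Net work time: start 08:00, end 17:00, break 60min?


Total time = (17×60+0) - (8×60+0)
= 1020 - 480 = 540 min
Minus break: 540 - 60 = 480 min
= 8h 0m

8h 0m (480 minutes)


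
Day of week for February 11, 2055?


Zeller's congruence:
q=11, m=14, k=54, j=20
h = (11 + ⌊13×15/5⌋ + 54 + ⌊54/4⌋ + ⌊20/4⌋ - 2×20) mod 7
= (11 + 39 + 54 + 13 + 5 - 40) mod 7
= 82 mod 7 = 5
h=5 → Thursday

Thursday


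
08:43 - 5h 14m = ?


03:29

Start: 523 minutes from midnight
Subtract: 314 minutes
Remaining: 523 - 314 = 209
Hours: 3, Minutes: 29


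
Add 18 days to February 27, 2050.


March 17, 2050

Start: February 27, 2050
Add 18 days
February 27 → March 1: 28 - 27 + 1 = 2 days (18 - 2 = 16 left)
March 1 + 16 = March 17, 2050


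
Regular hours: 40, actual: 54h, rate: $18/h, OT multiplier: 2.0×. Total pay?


Regular: 40h × $18 = $720.00
Overtime: 54 - 40 = 14h
OT pay: 14h × $18 × 2.0 = $504.00
Total = $720.00 + $504.00 = $1224.00

$1224.00


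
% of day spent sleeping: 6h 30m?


Time: 390 minutes
Day: 1440 minutes
Percentage = (390/1440) × 100 ≈ 27.1%

27.1%


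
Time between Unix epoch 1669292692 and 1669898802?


606110 seconds (168.4 hours / 7.02 days)

Difference = 1669898802 - 1669292692 = 606110 seconds
In hours: 606110 / 3600 ≈ 168.4
In days: 606110 / 86400 ≈ 7.02


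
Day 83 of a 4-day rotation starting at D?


Shift B

Shifts: A, B, C, D
Start: D (index 3)
Day 83: (3 + 83 - 1) mod 4
= 85 mod 4
= 1
Index 1 → shift B


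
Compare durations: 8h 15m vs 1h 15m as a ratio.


Duration 1: 495 minutes
Duration 2: 75 minutes
Ratio = 495:75
GCD = 15
Simplified = 33:5
As a decimal: 33/5 = 6.60

33:5 (6.60)


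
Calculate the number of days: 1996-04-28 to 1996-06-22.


From April 28, 1996 to June 22, 1996
Rest of April 1996: 30 - 28 = 2
Full months: May 31
Days into June 1996: 22
Total = 2 + 31 + 22 = 55 days

55 days


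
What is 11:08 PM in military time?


Input: 11:08 PM
PM: 11 + 12 = 23

23:08


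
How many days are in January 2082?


31 days

Month: January (month 1)
January has 31 days


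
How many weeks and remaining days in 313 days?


Weeks: 313 ÷ 7 = 44 remainder 5

44 weeks 5 days


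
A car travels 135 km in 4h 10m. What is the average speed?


Distance: 135 km
Time: 4h 10m = 250 min = 250/60 = 25/6 hours
Speed = 135 ÷ (25/6) = 135 × 6 / 25 = 810/25 = 32.4 km/h

32.4 km/h


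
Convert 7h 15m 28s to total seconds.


Hours: 7 × 3600 = 25200
Minutes: 15 × 60 = 900
Seconds: 28
Total = 25200 + 900 + 28 = 26128

26128 seconds


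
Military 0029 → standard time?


Hour: 0
0 → 12 AM (midnight)

12:29 AM


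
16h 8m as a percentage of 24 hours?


Total minutes: 16×60 + 8 = 968
Day = 24×60 = 1440 minutes
Fraction = 968/1440 ≈ 0.6722
As a percentage: 968/1440 × 100 ≈ 67.22%

0.6722 (67.22%)


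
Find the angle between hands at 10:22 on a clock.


Hour hand = 10×30 + 22×0.5 = 311.0°
Minute hand = 22×6 = 132°
Difference = |311.0 - 132| = 179.0°

179.0°


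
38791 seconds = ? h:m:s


Hours: 38791 ÷ 3600 = 10 remainder 2791
Minutes: 2791 ÷ 60 = 46 remainder 31
Seconds: 31

10h 46m 31s


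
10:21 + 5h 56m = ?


16:17

Start: 621 minutes from midnight
Add: 356 minutes
Total: 977 minutes
Hours: 977 ÷ 60 = 16 remainder 17


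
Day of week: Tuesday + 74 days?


Start: Tuesday (index 1)
(1 + 74) mod 7
= 75 mod 7
= 5
Index 5 → Saturday

Saturday


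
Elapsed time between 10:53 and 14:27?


3h 34m

End time in minutes: 14×60 + 27 = 867
Start time in minutes: 10×60 + 53 = 653
Difference = 867 - 653 = 214 minutes
= 3 hours 34 minutes


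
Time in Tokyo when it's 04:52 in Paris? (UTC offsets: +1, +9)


12:52

Time difference = UTC+9 - UTC+1 = +8 hours
New hour = (4 + 8) mod 24
= 12 mod 24 = 12
Minutes unchanged → 12:52


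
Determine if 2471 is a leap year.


Rules: divisible by 4 AND (not by 100 OR by 400)
2471 ÷ 4 = 617 remainder 3 → not divisible by 4
Not divisible by 4 → not a leap year

No


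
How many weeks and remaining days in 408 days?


58 weeks 2 days

Weeks: 408 ÷ 7 = 58 remainder 2


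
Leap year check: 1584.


Rules: divisible by 4 AND (not by 100 OR by 400)
1584 ÷ 4 = 396 exactly → divisible by 4
1584 ÷ 100 = 15 remainder 84 → not divisible by 100
Divisible by 4 but not by 100 → leap year

Yes


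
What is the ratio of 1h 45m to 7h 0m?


1:4 (0.25)

Duration 1: 105 minutes
Duration 2: 420 minutes
Ratio = 105:420
GCD = 105
Simplified = 1:4
As a decimal: 1/4 = 0.25


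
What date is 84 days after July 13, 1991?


October 5, 1991

Start: July 13, 1991
Add 84 days
July 13 → August 1: 31 - 13 + 1 = 19 days (84 - 19 = 65 left)
August 1 → September 1: 31 - 1 + 1 = 31 days (65 - 31 = 34 left)
September 1 → October 1: 30 - 1 + 1 = 30 days (34 - 30 = 4 left)
October 1 + 4 = October 5, 1991


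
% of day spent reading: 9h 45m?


Time: 585 minutes
Day: 1440 minutes
Percentage = (585/1440) × 100 ≈ 40.6%

40.6%


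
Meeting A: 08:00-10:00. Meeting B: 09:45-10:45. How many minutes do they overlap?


Meeting A: 480-600 (in minutes from midnight)
Meeting B: 585-645
Overlap start = max(480, 585) = 585
Overlap end = min(600, 645) = 600
Overlap = max(0, 600 - 585) = 15 min

15 minutes


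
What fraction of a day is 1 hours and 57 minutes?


0.0813 (8.13%)

Total minutes: 1×60 + 57 = 117
Day = 24×60 = 1440 minutes
Fraction = 117/1440 ≈ 0.0813
As a percentage: 117/1440 × 100 ≈ 8.13%


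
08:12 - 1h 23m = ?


06:49

Start: 492 minutes from midnight
Subtract: 83 minutes
Remaining: 492 - 83 = 409
Hours: 6, Minutes: 49


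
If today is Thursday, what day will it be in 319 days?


Start: Thursday (index 3)
(3 + 319) mod 7
= 322 mod 7
= 0
Index 0 → Monday

Monday


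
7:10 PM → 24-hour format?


Input: 7:10 PM
PM: 7 + 12 = 19

19:10


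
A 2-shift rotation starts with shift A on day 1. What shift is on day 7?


Shifts: A, B
Start: A (index 0)
Day 7: (0 + 7 - 1) mod 2
= 6 mod 2
= 0
Index 0 → shift A

Shift A


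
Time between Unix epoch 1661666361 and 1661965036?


Difference = 1661965036 - 1661666361 = 298675 seconds
In hours: 298675 / 3600 ≈ 83.0
In days: 298675 / 86400 ≈ 3.46

298675 seconds (83.0 hours / 3.46 days)


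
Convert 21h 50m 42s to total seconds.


78642 seconds

Hours: 21 × 3600 = 75600
Minutes: 50 × 60 = 3000
Seconds: 42
Total = 75600 + 3000 + 42 = 78642


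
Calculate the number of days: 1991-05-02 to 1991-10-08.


From May 2, 1991 to October 8, 1991
Rest of May 1991: 31 - 2 = 29
Full months: June 30, July 31, August 31, September 30
Days into October 1991: 8
Total = 29 + 30 + 31 + 31 + 30 + 8 = 159 days

159 days


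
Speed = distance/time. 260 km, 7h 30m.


Distance: 260 km
Time: 7h 30m = 450 min = 450/60 = 15/2 hours
Speed = 260 ÷ (15/2) = 260 × 2 / 15 = 520/15 ≈ 34.7 km/h

34.7 km/h


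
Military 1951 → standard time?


Hour: 19
19 - 12 = 7 → PM

7:51 PM


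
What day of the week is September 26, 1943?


Sunday

Zeller's congruence:
q=26, m=9, k=43, j=19
h = (26 + ⌊13×10/5⌋ + 43 + ⌊43/4⌋ + ⌊19/4⌋ - 2×19) mod 7
= (26 + 26 + 43 + 10 + 4 - 38) mod 7
= 71 mod 7 = 1
h=1 → Sunday


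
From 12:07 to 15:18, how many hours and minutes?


End time in minutes: 15×60 + 18 = 918
Start time in minutes: 12×60 + 7 = 727
Difference = 918 - 727 = 191 minutes
= 3 hours 11 minutes

3h 11m


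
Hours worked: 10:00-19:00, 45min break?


Total time = (19×60+0) - (10×60+0)
= 1140 - 600 = 540 min
Minus break: 540 - 45 = 495 min
= 8h 15m

8h 15m (495 minutes)


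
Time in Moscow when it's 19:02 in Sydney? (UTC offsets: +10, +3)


Time difference = UTC+3 - UTC+10 = -7 hours
New hour = (19 -7) mod 24
= 12 mod 24 = 12
Minutes unchanged → 12:02

12:02


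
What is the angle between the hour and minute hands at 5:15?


67.5°

Hour hand = 5×30 + 15×0.5 = 157.5°
Minute hand = 15×6 = 90°
Difference = |157.5 - 90| = 67.5°


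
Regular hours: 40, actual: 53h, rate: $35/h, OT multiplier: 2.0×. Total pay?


$2310.00

Regular: 40h × $35 = $1400.00
Overtime: 53 - 40 = 13h
OT pay: 13h × $35 × 2.0 = $910.00
Total = $1400.00 + $910.00 = $2310.00


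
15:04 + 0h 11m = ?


15:15

Start: 904 minutes from midnight
Add: 11 minutes
Total: 915 minutes
Hours: 915 ÷ 60 = 15 remainder 15


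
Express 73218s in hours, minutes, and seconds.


20h 20m 18s

Hours: 73218 ÷ 3600 = 20 remainder 1218
Minutes: 1218 ÷ 60 = 20 remainder 18
Seconds: 18


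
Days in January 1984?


Month: January (month 1)
January has 31 days

31 days


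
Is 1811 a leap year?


No

Rules: divisible by 4 AND (not by 100 OR by 400)
1811 ÷ 4 = 452 remainder 3 → not divisible by 4
Not divisible by 4 → not a leap year


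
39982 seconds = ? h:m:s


Hours: 39982 ÷ 3600 = 11 remainder 382
Minutes: 382 ÷ 60 = 6 remainder 22
Seconds: 22

11h 6m 22s


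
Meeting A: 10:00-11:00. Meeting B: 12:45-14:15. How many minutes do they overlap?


Meeting A: 600-660 (in minutes from midnight)
Meeting B: 765-855
Overlap start = max(600, 765) = 765
Overlap end = min(660, 855) = 660
Overlap = max(0, 660 - 765) = 0 min

0 minutes


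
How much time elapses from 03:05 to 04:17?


End time in minutes: 4×60 + 17 = 257
Start time in minutes: 3×60 + 5 = 185
Difference = 257 - 185 = 72 minutes
= 1 hours 12 minutes

1h 12m


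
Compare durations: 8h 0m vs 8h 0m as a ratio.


Duration 1: 480 minutes
Duration 2: 480 minutes
Ratio = 480:480
GCD = 480
Simplified = 1:1
As a decimal: 1/1 = 1.00

1:1 (1.00)


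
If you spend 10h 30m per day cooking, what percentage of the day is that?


Time: 630 minutes
Day: 1440 minutes
Percentage = (630/1440) × 100 ≈ 43.8%

43.8%


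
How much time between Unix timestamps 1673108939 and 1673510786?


Difference = 1673510786 - 1673108939 = 401847 seconds
In hours: 401847 / 3600 ≈ 111.6
In days: 401847 / 86400 ≈ 4.65

401847 seconds (111.6 hours / 4.65 days)


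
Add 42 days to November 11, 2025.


December 23, 2025

Start: November 11, 2025
Add 42 days
November 11 → December 1: 30 - 11 + 1 = 20 days (42 - 20 = 22 left)
December 1 + 22 = December 23, 2025


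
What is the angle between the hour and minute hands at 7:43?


Hour hand = 7×30 + 43×0.5 = 231.5°
Minute hand = 43×6 = 258°
Difference = |231.5 - 258| = 26.5°

26.5°


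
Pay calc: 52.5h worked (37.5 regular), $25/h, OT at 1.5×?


$1500.00

Regular: 37.5h × $25 = $937.50
Overtime: 52.5 - 37.5 = 15.0h
OT pay: 15.0h × $25 × 1.5 = $562.50
Total = $937.50 + $562.50 = $1500.00


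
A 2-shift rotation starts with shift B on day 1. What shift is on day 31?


Shifts: A, B
Start: B (index 1)
Day 31: (1 + 31 - 1) mod 2
= 31 mod 2
= 1
Index 1 → shift B

Shift B


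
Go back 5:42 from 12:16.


Start: 736 minutes from midnight
Subtract: 342 minutes
Remaining: 736 - 342 = 394
Hours: 6, Minutes: 34

06:34


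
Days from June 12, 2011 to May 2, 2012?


From June 12, 2011 to May 2, 2012
Rest of June 2011: 30 - 12 = 18
Full months: July 31, August 31, September 30, October 31, November 30, December 31, January 31, February 2012 29, March 31, April 30
Days into May 2012: 2
Total = 18 + 31 + 31 + 30 + 31 + 30 + 31 + 31 + 29 + 31 + 30 + 2 = 325 days

325 days


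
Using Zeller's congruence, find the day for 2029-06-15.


Zeller's congruence:
q=15, m=6, k=29, j=20
h = (15 + ⌊13×7/5⌋ + 29 + ⌊29/4⌋ + ⌊20/4⌋ - 2×20) mod 7
= (15 + 18 + 29 + 7 + 5 - 40) mod 7
= 34 mod 7 = 6
h=6 → Friday

Friday


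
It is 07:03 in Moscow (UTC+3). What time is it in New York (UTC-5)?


23:03 (previous day)

Time difference = UTC-5 - UTC+3 = -8 hours
New hour = (7 -8) mod 24
= -1 mod 24 = 23
Minutes unchanged → 23:03; -1 < 0 → previous day


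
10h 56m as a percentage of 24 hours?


Total minutes: 10×60 + 56 = 656
Day = 24×60 = 1440 minutes
Fraction = 656/1440 ≈ 0.4556
As a percentage: 656/1440 × 100 ≈ 45.56%

0.4556 (45.56%)


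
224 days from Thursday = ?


Thursday

Start: Thursday (index 3)
(3 + 224) mod 7
= 227 mod 7
= 3
Index 3 → Thursday


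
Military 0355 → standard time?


Hour: 3
3 < 12 → AM

3:55 AM


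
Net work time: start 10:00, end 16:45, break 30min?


6h 15m (375 minutes)

Total time = (16×60+45) - (10×60+0)
= 1005 - 600 = 405 min
Minus break: 405 - 30 = 375 min
= 6h 15m


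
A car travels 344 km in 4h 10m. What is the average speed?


Distance: 344 km
Time: 4h 10m = 250 min = 250/60 = 25/6 hours
Speed = 344 ÷ (25/6) = 344 × 6 / 25 = 2064/25 ≈ 82.6 km/h

82.6 km/h


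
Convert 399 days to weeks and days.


Weeks: 399 ÷ 7 = 57 remainder 0

57 weeks 0 days


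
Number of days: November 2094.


30 days

Month: November (month 11)
November has 30 days


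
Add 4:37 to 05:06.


Start: 306 minutes from midnight
Add: 277 minutes
Total: 583 minutes
Hours: 583 ÷ 60 = 9 remainder 43

09:43


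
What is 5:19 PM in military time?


17:19

Input: 5:19 PM
PM: 5 + 12 = 17


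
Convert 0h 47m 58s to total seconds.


2878 seconds

Hours: 0 × 3600 = 0
Minutes: 47 × 60 = 2820
Seconds: 58
Total = 0 + 2820 + 58 = 2878


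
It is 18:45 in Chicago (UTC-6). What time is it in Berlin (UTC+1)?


Time difference = UTC+1 - UTC-6 = +7 hours
New hour = (18 + 7) mod 24
= 25 mod 24 = 1
Minutes unchanged → 01:45; 25 ≥ 24 → next day

01:45 (next day)


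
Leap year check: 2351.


No

Rules: divisible by 4 AND (not by 100 OR by 400)
2351 ÷ 4 = 587 remainder 3 → not divisible by 4
Not divisible by 4 → not a leap year


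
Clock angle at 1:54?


93.0°

Hour hand = 1×30 + 54×0.5 = 57.0°
Minute hand = 54×6 = 324°
Difference = |57.0 - 324| = 267.0°
Since > 180°: 360 - 267.0 = 93.0°


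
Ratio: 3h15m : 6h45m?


Duration 1: 195 minutes
Duration 2: 405 minutes
Ratio = 195:405
GCD = 15
Simplified = 13:27
As a decimal: 13/27 ≈ 0.48

13:27 (0.48)


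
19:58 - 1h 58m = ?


18:00

Start: 1198 minutes from midnight
Subtract: 118 minutes
Remaining: 1198 - 118 = 1080
Hours: 18, Minutes: 0


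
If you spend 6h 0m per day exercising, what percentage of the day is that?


Time: 360 minutes
Day: 1440 minutes
Percentage = (360/1440) × 100 = 25.0%

25.0%


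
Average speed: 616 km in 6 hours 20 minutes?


97.3 km/h

Distance: 616 km
Time: 6h 20m = 380 min = 380/60 = 19/3 hours
Speed = 616 ÷ (19/3) = 616 × 3 / 19 = 1848/19 ≈ 97.3 km/h


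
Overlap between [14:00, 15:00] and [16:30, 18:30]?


0 minutes

Meeting A: 840-900 (in minutes from midnight)
Meeting B: 990-1110
Overlap start = max(840, 990) = 990
Overlap end = min(900, 1110) = 900
Overlap = max(0, 900 - 990) = 0 min


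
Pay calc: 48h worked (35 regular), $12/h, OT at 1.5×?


Regular: 35h × $12 = $420.00
Overtime: 48 - 35 = 13h
OT pay: 13h × $12 × 1.5 = $234.00
Total = $420.00 + $234.00 = $654.00

$654.00


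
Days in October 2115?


Month: October (month 10)
October has 31 days

31 days


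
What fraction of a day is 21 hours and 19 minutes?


Total minutes: 21×60 + 19 = 1279
Day = 24×60 = 1440 minutes
Fraction = 1279/1440 ≈ 0.8882
As a percentage: 1279/1440 × 100 ≈ 88.82%

0.8882 (88.82%)


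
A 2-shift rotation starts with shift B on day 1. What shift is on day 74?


Shifts: A, B
Start: B (index 1)
Day 74: (1 + 74 - 1) mod 2
= 74 mod 2
= 0
Index 0 → shift A

Shift A


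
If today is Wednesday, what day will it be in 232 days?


Thursday

Start: Wednesday (index 2)
(2 + 232) mod 7
= 234 mod 7
= 3
Index 3 → Thursday


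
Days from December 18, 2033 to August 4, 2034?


229 days

From December 18, 2033 to August 4, 2034
Rest of December 2033: 31 - 18 = 13
Full months: January 31, February 2034 28, March 31, April 30, May 31, June 30, July 31
Days into August 2034: 4
Total = 13 + 31 + 28 + 31 + 30 + 31 + 30 + 31 + 4 = 229 days


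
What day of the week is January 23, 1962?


Zeller's congruence:
q=23, m=13, k=61, j=19
h = (23 + ⌊13×14/5⌋ + 61 + ⌊61/4⌋ + ⌊19/4⌋ - 2×19) mod 7
= (23 + 36 + 61 + 15 + 4 - 38) mod 7
= 101 mod 7 = 3
h=3 → Tuesday

Tuesday


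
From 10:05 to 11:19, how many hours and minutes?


End time in minutes: 11×60 + 19 = 679
Start time in minutes: 10×60 + 5 = 605
Difference = 679 - 605 = 74 minutes
= 1 hours 14 minutes

1h 14m


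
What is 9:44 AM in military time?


Input: 9:44 AM
AM hour stays: 9

09:44


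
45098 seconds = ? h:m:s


12h 31m 38s

Hours: 45098 ÷ 3600 = 12 remainder 1898
Minutes: 1898 ÷ 60 = 31 remainder 38
Seconds: 38


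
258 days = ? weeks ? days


36 weeks 6 days

Weeks: 258 ÷ 7 = 36 remainder 6


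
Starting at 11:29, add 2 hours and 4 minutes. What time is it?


Start: 689 minutes from midnight
Add: 124 minutes
Total: 813 minutes
Hours: 813 ÷ 60 = 13 remainder 33

13:33


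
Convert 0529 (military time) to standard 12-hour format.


Hour: 5
5 < 12 → AM

5:29 AM


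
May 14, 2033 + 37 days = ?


Start: May 14, 2033
Add 37 days
May 14 → June 1: 31 - 14 + 1 = 18 days (37 - 18 = 19 left)
June 1 + 19 = June 20, 2033

June 20, 2033


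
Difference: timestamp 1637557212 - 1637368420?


188792 seconds (52.4 hours / 2.19 days)

Difference = 1637557212 - 1637368420 = 188792 seconds
In hours: 188792 / 3600 ≈ 52.4
In days: 188792 / 86400 ≈ 2.19


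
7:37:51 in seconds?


27471 seconds

Hours: 7 × 3600 = 25200
Minutes: 37 × 60 = 2220
Seconds: 51
Total = 25200 + 2220 + 51 = 27471


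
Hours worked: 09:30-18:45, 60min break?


Total time = (18×60+45) - (9×60+30)
= 1125 - 570 = 555 min
Minus break: 555 - 60 = 495 min
= 8h 15m

8h 15m (495 minutes)


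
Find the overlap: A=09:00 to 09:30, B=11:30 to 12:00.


Meeting A: 540-570 (in minutes from midnight)
Meeting B: 690-720
Overlap start = max(540, 690) = 690
Overlap end = min(570, 720) = 570
Overlap = max(0, 570 - 690) = 0 min

0 minutes


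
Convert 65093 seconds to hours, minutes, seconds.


18h 4m 53s

Hours: 65093 ÷ 3600 = 18 remainder 293
Minutes: 293 ÷ 60 = 4 remainder 53
Seconds: 53


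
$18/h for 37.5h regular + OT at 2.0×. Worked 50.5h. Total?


$1143.00

Regular: 37.5h × $18 = $675.00
Overtime: 50.5 - 37.5 = 13.0h
OT pay: 13.0h × $18 × 2.0 = $468.00
Total = $675.00 + $468.00 = $1143.00


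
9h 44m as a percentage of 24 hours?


Total minutes: 9×60 + 44 = 584
Day = 24×60 = 1440 minutes
Fraction = 584/1440 ≈ 0.4056
As a percentage: 584/1440 × 100 ≈ 40.56%

0.4056 (40.56%)


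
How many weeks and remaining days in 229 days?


32 weeks 5 days

Weeks: 229 ÷ 7 = 32 remainder 5


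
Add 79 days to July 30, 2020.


October 17, 2020

Start: July 30, 2020
Add 79 days
July 30 → August 1: 31 - 30 + 1 = 2 days (79 - 2 = 77 left)
August 1 → September 1: 31 - 1 + 1 = 31 days (77 - 31 = 46 left)
September 1 → October 1: 30 - 1 + 1 = 30 days (46 - 30 = 16 left)
October 1 + 16 = October 17, 2020


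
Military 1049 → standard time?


Hour: 10
10 < 12 → AM

10:49 AM


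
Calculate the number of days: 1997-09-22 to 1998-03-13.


172 days

From September 22, 1997 to March 13, 1998
Rest of September 1997: 30 - 22 = 8
Full months: October 31, November 30, December 31, January 31, February 1998 28
Days into March 1998: 13
Total = 8 + 31 + 30 + 31 + 31 + 28 + 13 = 172 days


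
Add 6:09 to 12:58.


19:07

Start: 778 minutes from midnight
Add: 369 minutes
Total: 1147 minutes
Hours: 1147 ÷ 60 = 19 remainder 7


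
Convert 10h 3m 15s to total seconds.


Hours: 10 × 3600 = 36000
Minutes: 3 × 60 = 180
Seconds: 15
Total = 36000 + 180 + 15 = 36195

36195 seconds


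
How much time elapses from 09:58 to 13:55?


End time in minutes: 13×60 + 55 = 835
Start time in minutes: 9×60 + 58 = 598
Difference = 835 - 598 = 237 minutes
= 3 hours 57 minutes

3h 57m


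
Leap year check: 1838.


Rules: divisible by 4 AND (not by 100 OR by 400)
1838 ÷ 4 = 459 remainder 2 → not divisible by 4
Not divisible by 4 → not a leap year

No


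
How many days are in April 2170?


Month: April (month 4)
April has 30 days

30 days


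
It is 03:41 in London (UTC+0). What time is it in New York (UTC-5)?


Time difference = UTC-5 - UTC+0 = -5 hours
New hour = (3 -5) mod 24
= -2 mod 24 = 22
Minutes unchanged → 22:41; -2 < 0 → previous day

22:41 (previous day)


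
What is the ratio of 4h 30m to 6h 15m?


Duration 1: 270 minutes
Duration 2: 375 minutes
Ratio = 270:375
GCD = 15
Simplified = 18:25
As a decimal: 18/25 = 0.72

18:25 (0.72)


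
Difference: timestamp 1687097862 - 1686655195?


Difference = 1687097862 - 1686655195 = 442667 seconds
In hours: 442667 / 3600 ≈ 123.0
In days: 442667 / 86400 ≈ 5.12

442667 seconds (123.0 hours / 5.12 days)


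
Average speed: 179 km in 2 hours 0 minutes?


89.5 km/h

Distance: 179 km
Time: 2 hours
Speed = 179 / 2 = 89.5 km/h


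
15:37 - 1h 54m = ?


Start: 937 minutes from midnight
Subtract: 114 minutes
Remaining: 937 - 114 = 823
Hours: 13, Minutes: 43

13:43


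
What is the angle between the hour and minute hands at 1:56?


82.0°

Hour hand = 1×30 + 56×0.5 = 58.0°
Minute hand = 56×6 = 336°
Difference = |58.0 - 336| = 278.0°
Since > 180°: 360 - 278.0 = 82.0°


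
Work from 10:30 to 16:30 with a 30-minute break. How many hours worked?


Total time = (16×60+30) - (10×60+30)
= 990 - 630 = 360 min
Minus break: 360 - 30 = 330 min
= 5h 30m

5h 30m (330 minutes)


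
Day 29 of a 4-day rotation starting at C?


Shifts: A, B, C, D
Start: C (index 2)
Day 29: (2 + 29 - 1) mod 4
= 30 mod 4
= 2
Index 2 → shift C

Shift C


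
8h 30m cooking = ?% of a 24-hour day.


35.4%

Time: 510 minutes
Day: 1440 minutes
Percentage = (510/1440) × 100 ≈ 35.4%


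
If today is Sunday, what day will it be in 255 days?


Wednesday

Start: Sunday (index 6)
(6 + 255) mod 7
= 261 mod 7
= 2
Index 2 → Wednesday


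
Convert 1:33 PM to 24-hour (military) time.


13:33

Input: 1:33 PM
PM: 1 + 12 = 13


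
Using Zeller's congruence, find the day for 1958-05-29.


Zeller's congruence:
q=29, m=5, k=58, j=19
h = (29 + ⌊13×6/5⌋ + 58 + ⌊58/4⌋ + ⌊19/4⌋ - 2×19) mod 7
= (29 + 15 + 58 + 14 + 4 - 38) mod 7
= 82 mod 7 = 5
h=5 → Thursday

Thursday


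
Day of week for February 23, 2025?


Sunday

Zeller's congruence:
q=23, m=14, k=24, j=20
h = (23 + ⌊13×15/5⌋ + 24 + ⌊24/4⌋ + ⌊20/4⌋ - 2×20) mod 7
= (23 + 39 + 24 + 6 + 5 - 40) mod 7
= 57 mod 7 = 1
h=1 → Sunday


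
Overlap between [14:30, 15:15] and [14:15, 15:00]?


30 minutes

Meeting A: 870-915 (in minutes from midnight)
Meeting B: 855-900
Overlap start = max(870, 855) = 870
Overlap end = min(915, 900) = 900
Overlap = max(0, 900 - 870) = 30 min


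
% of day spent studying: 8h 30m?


35.4%

Time: 510 minutes
Day: 1440 minutes
Percentage = (510/1440) × 100 ≈ 35.4%


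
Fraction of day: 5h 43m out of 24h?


0.2382 (23.82%)

Total minutes: 5×60 + 43 = 343
Day = 24×60 = 1440 minutes
Fraction = 343/1440 ≈ 0.2382
As a percentage: 343/1440 × 100 ≈ 23.82%


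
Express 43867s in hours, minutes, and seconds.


12h 11m 7s

Hours: 43867 ÷ 3600 = 12 remainder 667
Minutes: 667 ÷ 60 = 11 remainder 7
Seconds: 7


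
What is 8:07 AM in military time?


Input: 8:07 AM
AM hour stays: 8

08:07


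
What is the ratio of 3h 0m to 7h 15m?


Duration 1: 180 minutes
Duration 2: 435 minutes
Ratio = 180:435
GCD = 15
Simplified = 12:29
As a decimal: 12/29 ≈ 0.41

12:29 (0.41)


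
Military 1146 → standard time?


11:46 AM

Hour: 11
11 < 12 → AM


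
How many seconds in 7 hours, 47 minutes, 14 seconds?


28034 seconds

Hours: 7 × 3600 = 25200
Minutes: 47 × 60 = 2820
Seconds: 14
Total = 25200 + 2820 + 14 = 28034


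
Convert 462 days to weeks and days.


66 weeks 0 days

Weeks: 462 ÷ 7 = 66 remainder 0


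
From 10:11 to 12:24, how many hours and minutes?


2h 13m

End time in minutes: 12×60 + 24 = 744
Start time in minutes: 10×60 + 11 = 611
Difference = 744 - 611 = 133 minutes
= 2 hours 13 minutes


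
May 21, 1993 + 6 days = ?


Start: May 21, 1993
Add 6 days
May 21 + 6 = May 27, 1993

May 27, 1993


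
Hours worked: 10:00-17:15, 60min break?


6h 15m (375 minutes)

Total time = (17×60+15) - (10×60+0)
= 1035 - 600 = 435 min
Minus break: 435 - 60 = 375 min
= 6h 15m


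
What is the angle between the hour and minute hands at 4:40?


100.0°

Hour hand = 4×30 + 40×0.5 = 140.0°
Minute hand = 40×6 = 240°
Difference = |140.0 - 240| = 100.0°


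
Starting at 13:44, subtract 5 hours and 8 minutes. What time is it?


Start: 824 minutes from midnight
Subtract: 308 minutes
Remaining: 824 - 308 = 516
Hours: 8, Minutes: 36

08:36


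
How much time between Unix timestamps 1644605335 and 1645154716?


549381 seconds (152.6 hours / 6.36 days)

Difference = 1645154716 - 1644605335 = 549381 seconds
In hours: 549381 / 3600 ≈ 152.6
In days: 549381 / 86400 ≈ 6.36


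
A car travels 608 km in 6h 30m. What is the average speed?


Distance: 608 km
Time: 6h 30m = 390 min = 390/60 = 13/2 hours
Speed = 608 ÷ (13/2) = 608 × 2 / 13 = 1216/13 ≈ 93.5 km/h

93.5 km/h


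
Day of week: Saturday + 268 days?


Start: Saturday (index 5)
(5 + 268) mod 7
= 273 mod 7
= 0
Index 0 → Monday

Monday


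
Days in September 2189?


Month: September (month 9)
September has 30 days

30 days
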